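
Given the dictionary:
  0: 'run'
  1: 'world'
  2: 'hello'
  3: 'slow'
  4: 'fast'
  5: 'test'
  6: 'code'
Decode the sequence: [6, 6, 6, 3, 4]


Look up each index in the dictionary:
  6 -> 'code'
  6 -> 'code'
  6 -> 'code'
  3 -> 'slow'
  4 -> 'fast'

Decoded: "code code code slow fast"


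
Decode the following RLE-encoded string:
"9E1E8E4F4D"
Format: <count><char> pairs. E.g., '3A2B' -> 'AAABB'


Expanding each <count><char> pair:
  9E -> 'EEEEEEEEE'
  1E -> 'E'
  8E -> 'EEEEEEEE'
  4F -> 'FFFF'
  4D -> 'DDDD'

Decoded = EEEEEEEEEEEEEEEEEEFFFFDDDD


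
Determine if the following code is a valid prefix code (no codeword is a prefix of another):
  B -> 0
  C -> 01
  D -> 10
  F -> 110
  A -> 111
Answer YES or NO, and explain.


Checking each pair (does one codeword prefix another?):
  B='0' vs C='01': prefix -- VIOLATION

NO -- this is NOT a valid prefix code. B (0) is a prefix of C (01).


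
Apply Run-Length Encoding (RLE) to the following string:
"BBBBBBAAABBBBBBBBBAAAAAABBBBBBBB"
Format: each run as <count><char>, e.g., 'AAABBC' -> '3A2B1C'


Scanning runs left to right:
  i=0: run of 'B' x 6 -> '6B'
  i=6: run of 'A' x 3 -> '3A'
  i=9: run of 'B' x 9 -> '9B'
  i=18: run of 'A' x 6 -> '6A'
  i=24: run of 'B' x 8 -> '8B'

RLE = 6B3A9B6A8B


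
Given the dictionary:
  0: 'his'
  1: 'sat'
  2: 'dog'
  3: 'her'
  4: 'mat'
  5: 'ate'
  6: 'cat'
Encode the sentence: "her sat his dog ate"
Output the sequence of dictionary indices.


Look up each word in the dictionary:
  'her' -> 3
  'sat' -> 1
  'his' -> 0
  'dog' -> 2
  'ate' -> 5

Encoded: [3, 1, 0, 2, 5]


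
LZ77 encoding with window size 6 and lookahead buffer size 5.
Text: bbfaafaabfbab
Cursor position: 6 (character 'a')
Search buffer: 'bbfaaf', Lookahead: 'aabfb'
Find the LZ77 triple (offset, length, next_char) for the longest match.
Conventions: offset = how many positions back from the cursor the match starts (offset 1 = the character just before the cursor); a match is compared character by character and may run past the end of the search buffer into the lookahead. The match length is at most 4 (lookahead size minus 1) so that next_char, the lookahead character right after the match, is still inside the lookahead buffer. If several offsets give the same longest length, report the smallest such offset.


Try each offset into the search buffer:
  offset=1 (pos 5, char 'f'): match length 0
  offset=2 (pos 4, char 'a'): match length 1
  offset=3 (pos 3, char 'a'): match length 2
  offset=4 (pos 2, char 'f'): match length 0
  offset=5 (pos 1, char 'b'): match length 0
  offset=6 (pos 0, char 'b'): match length 0
Longest match has length 2 at offset 3.
next_char = character at position 6 + 2 = 8 -> 'b'

Best match: offset=3, length=2 (matching 'aa' starting at position 3)
LZ77 triple: (3, 2, 'b')


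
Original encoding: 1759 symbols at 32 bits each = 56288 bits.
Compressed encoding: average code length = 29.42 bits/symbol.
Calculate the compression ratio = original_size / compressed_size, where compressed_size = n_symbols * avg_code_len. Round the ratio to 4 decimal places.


original_size = n_symbols * orig_bits = 1759 * 32 = 56288 bits
compressed_size = n_symbols * avg_code_len = 1759 * 29.42 = 51749.78 bits
ratio = original_size / compressed_size = 56288 / 51749.78 = 1.0877

Compression ratio = 1.0877


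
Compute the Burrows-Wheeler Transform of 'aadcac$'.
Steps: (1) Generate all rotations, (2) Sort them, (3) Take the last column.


Rotations (sorted):
  0: $aadcac -> last char: c
  1: aadcac$ -> last char: $
  2: ac$aadc -> last char: c
  3: adcac$a -> last char: a
  4: c$aadca -> last char: a
  5: cac$aad -> last char: d
  6: dcac$aa -> last char: a


BWT = c$caada


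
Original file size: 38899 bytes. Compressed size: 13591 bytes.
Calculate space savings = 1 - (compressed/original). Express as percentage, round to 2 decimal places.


ratio = compressed/original = 13591/38899 = 0.349392
savings = 1 - ratio = 1 - 0.349392 = 0.650608
as a percentage: 0.650608 * 100 = 65.06%

Space savings = 1 - 13591/38899 = 65.06%


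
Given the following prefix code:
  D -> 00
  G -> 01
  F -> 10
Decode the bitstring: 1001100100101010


Decoding step by step:
Bits 10 -> F
Bits 01 -> G
Bits 10 -> F
Bits 01 -> G
Bits 00 -> D
Bits 10 -> F
Bits 10 -> F
Bits 10 -> F


Decoded message: FGFGDFFF


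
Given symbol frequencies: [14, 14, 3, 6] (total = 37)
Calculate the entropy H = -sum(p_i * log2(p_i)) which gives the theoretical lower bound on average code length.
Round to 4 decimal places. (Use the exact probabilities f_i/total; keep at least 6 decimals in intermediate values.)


Per-symbol terms -p_i * log2(p_i) with p_i = f_i/37:
  p = 14/37 = 0.378378: log2(p) = -1.402098, -p*log2(p) = 0.530524
  p = 14/37 = 0.378378: log2(p) = -1.402098, -p*log2(p) = 0.530524
  p = 3/37 = 0.081081: log2(p) = -3.624491, -p*log2(p) = 0.293878
  p = 6/37 = 0.162162: log2(p) = -2.624491, -p*log2(p) = 0.425593
H = 0.530524 + 0.530524 + 0.293878 + 0.425593 = 1.780519

H = 1.7805 bits/symbol


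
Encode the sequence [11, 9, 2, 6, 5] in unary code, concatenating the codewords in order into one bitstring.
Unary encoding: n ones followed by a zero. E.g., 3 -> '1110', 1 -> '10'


Encode each number as n ones followed by a terminating 0:
  11 -> 111111111110 (12 bits)
  9 -> 1111111110 (10 bits)
  2 -> 110 (3 bits)
  6 -> 1111110 (7 bits)
  5 -> 111110 (6 bits)
Total length = 12 + 10 + 3 + 7 + 6 = 38 bits.

Unary([11, 9, 2, 6, 5]) = 11111111111011111111101101111110111110 (38 bits)


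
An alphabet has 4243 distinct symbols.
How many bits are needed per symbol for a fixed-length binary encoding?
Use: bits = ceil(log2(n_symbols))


log2(4243) = 12.0509
Bracket: 2^12 = 4096 < 4243 <= 2^13 = 8192
So ceil(log2(4243)) = 13

bits = ceil(log2(4243)) = ceil(12.0509) = 13 bits


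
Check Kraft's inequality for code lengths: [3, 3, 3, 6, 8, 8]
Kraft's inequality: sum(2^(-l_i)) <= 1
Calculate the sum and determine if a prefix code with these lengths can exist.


Sum = 2^(-3) + 2^(-3) + 2^(-3) + 2^(-6) + 2^(-8) + 2^(-8)
    = 0.125 + 0.125 + 0.125 + 0.015625 + 0.00390625 + 0.00390625
    = 102/256 = 0.3984375
Since 0.3984375 <= 1, Kraft's inequality IS satisfied.
A prefix code with these lengths CAN exist.

Kraft sum = 0.3984375. Satisfied.


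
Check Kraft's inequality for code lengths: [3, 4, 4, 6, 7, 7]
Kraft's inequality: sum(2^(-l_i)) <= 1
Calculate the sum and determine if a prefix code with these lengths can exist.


Sum = 2^(-3) + 2^(-4) + 2^(-4) + 2^(-6) + 2^(-7) + 2^(-7)
    = 0.125 + 0.0625 + 0.0625 + 0.015625 + 0.0078125 + 0.0078125
    = 36/128 = 0.28125
Since 0.28125 <= 1, Kraft's inequality IS satisfied.
A prefix code with these lengths CAN exist.

Kraft sum = 0.28125. Satisfied.


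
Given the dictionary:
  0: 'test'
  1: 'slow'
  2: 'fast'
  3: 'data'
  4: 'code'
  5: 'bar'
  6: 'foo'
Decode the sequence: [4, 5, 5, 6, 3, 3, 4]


Look up each index in the dictionary:
  4 -> 'code'
  5 -> 'bar'
  5 -> 'bar'
  6 -> 'foo'
  3 -> 'data'
  3 -> 'data'
  4 -> 'code'

Decoded: "code bar bar foo data data code"


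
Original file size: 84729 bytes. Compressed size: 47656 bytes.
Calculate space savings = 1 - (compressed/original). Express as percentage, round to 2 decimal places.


ratio = compressed/original = 47656/84729 = 0.562452
savings = 1 - ratio = 1 - 0.562452 = 0.437548
as a percentage: 0.437548 * 100 = 43.75%

Space savings = 1 - 47656/84729 = 43.75%


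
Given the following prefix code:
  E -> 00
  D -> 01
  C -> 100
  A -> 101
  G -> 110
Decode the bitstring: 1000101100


Decoding step by step:
Bits 100 -> C
Bits 01 -> D
Bits 01 -> D
Bits 100 -> C


Decoded message: CDDC


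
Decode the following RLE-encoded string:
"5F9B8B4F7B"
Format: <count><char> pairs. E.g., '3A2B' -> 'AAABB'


Expanding each <count><char> pair:
  5F -> 'FFFFF'
  9B -> 'BBBBBBBBB'
  8B -> 'BBBBBBBB'
  4F -> 'FFFF'
  7B -> 'BBBBBBB'

Decoded = FFFFFBBBBBBBBBBBBBBBBBFFFFBBBBBBB


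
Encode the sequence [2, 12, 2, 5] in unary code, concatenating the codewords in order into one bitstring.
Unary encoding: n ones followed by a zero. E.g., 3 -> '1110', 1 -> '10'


Encode each number as n ones followed by a terminating 0:
  2 -> 110 (3 bits)
  12 -> 1111111111110 (13 bits)
  2 -> 110 (3 bits)
  5 -> 111110 (6 bits)
Total length = 3 + 13 + 3 + 6 = 25 bits.

Unary([2, 12, 2, 5]) = 1101111111111110110111110 (25 bits)


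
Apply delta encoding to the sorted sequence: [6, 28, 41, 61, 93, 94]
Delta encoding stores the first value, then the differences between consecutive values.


First value: 6
Deltas:
  28 - 6 = 22
  41 - 28 = 13
  61 - 41 = 20
  93 - 61 = 32
  94 - 93 = 1


Delta encoded: [6, 22, 13, 20, 32, 1]


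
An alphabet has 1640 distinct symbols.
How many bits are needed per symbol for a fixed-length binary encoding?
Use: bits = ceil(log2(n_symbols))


log2(1640) = 10.6795
Bracket: 2^10 = 1024 < 1640 <= 2^11 = 2048
So ceil(log2(1640)) = 11

bits = ceil(log2(1640)) = ceil(10.6795) = 11 bits


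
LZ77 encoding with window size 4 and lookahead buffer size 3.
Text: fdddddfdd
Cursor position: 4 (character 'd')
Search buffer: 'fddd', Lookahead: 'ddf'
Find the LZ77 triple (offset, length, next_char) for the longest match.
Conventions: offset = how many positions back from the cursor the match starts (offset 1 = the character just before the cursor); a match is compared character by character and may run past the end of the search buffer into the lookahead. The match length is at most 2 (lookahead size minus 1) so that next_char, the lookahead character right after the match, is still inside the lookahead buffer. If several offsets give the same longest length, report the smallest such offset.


Try each offset into the search buffer:
  offset=1 (pos 3, char 'd'): match length 2
  offset=2 (pos 2, char 'd'): match length 2
  offset=3 (pos 1, char 'd'): match length 2
  offset=4 (pos 0, char 'f'): match length 0
Longest match has length 2, found at offsets 1, 2, 3; take the smallest, offset 1.
next_char = character at position 4 + 2 = 6 -> 'f'

Best match: offset=1, length=2 (matching 'dd' starting at position 3)
LZ77 triple: (1, 2, 'f')


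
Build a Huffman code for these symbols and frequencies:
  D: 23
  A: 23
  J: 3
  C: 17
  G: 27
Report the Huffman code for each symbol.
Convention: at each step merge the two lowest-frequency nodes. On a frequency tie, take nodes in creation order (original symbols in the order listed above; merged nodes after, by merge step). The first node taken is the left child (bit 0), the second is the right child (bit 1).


Huffman tree construction:
Step 1: Merge J(3) + C(17) = 20
Step 2: Merge (J+C)(20) + D(23) = 43
Step 3: Merge A(23) + G(27) = 50
Step 4: Merge ((J+C)+D)(43) + (A+G)(50) = 93
Read each symbol's code off the tree from the root (left child = 0, right child = 1).

Codes:
  D: 01 (length 2)
  A: 10 (length 2)
  J: 000 (length 3)
  C: 001 (length 3)
  G: 11 (length 2)
Average code length: 206/93 = 2.2151 bits/symbol


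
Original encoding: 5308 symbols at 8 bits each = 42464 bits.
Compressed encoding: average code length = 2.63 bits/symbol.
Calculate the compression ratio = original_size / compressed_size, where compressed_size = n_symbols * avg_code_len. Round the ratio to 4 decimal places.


original_size = n_symbols * orig_bits = 5308 * 8 = 42464 bits
compressed_size = n_symbols * avg_code_len = 5308 * 2.63 = 13960.04 bits
ratio = original_size / compressed_size = 42464 / 13960.04 = 3.0418

Compression ratio = 3.0418


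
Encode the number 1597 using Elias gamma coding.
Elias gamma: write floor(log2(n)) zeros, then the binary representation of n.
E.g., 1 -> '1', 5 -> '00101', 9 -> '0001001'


num_bits = floor(log2(1597)) + 1 = 11
leading_zeros = num_bits - 1 = 10
binary(1597) = 11000111101

Elias gamma(1597) = '0000000000' + '11000111101' = 000000000011000111101 (21 bits)


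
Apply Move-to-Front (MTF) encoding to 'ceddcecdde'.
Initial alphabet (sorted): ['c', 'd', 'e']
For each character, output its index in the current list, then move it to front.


MTF encoding:
'c': index 0 in ['c', 'd', 'e'] -> ['c', 'd', 'e']
'e': index 2 in ['c', 'd', 'e'] -> ['e', 'c', 'd']
'd': index 2 in ['e', 'c', 'd'] -> ['d', 'e', 'c']
'd': index 0 in ['d', 'e', 'c'] -> ['d', 'e', 'c']
'c': index 2 in ['d', 'e', 'c'] -> ['c', 'd', 'e']
'e': index 2 in ['c', 'd', 'e'] -> ['e', 'c', 'd']
'c': index 1 in ['e', 'c', 'd'] -> ['c', 'e', 'd']
'd': index 2 in ['c', 'e', 'd'] -> ['d', 'c', 'e']
'd': index 0 in ['d', 'c', 'e'] -> ['d', 'c', 'e']
'e': index 2 in ['d', 'c', 'e'] -> ['e', 'd', 'c']


Output: [0, 2, 2, 0, 2, 2, 1, 2, 0, 2]


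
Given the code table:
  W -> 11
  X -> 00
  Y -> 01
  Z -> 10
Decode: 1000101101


Decoding:
10 -> Z
00 -> X
10 -> Z
11 -> W
01 -> Y


Result: ZXZWY


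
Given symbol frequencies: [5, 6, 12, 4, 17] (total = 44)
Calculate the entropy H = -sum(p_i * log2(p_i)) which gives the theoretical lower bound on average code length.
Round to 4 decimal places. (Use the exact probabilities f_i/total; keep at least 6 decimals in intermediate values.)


Per-symbol terms -p_i * log2(p_i) with p_i = f_i/44:
  p = 5/44 = 0.113636: log2(p) = -3.137504, -p*log2(p) = 0.356534
  p = 6/44 = 0.136364: log2(p) = -2.874469, -p*log2(p) = 0.391973
  p = 12/44 = 0.272727: log2(p) = -1.874469, -p*log2(p) = 0.511219
  p = 4/44 = 0.090909: log2(p) = -3.459432, -p*log2(p) = 0.314494
  p = 17/44 = 0.386364: log2(p) = -1.371969, -p*log2(p) = 0.530079
H = 0.356534 + 0.391973 + 0.511219 + 0.314494 + 0.530079 = 2.104299

H = 2.1043 bits/symbol


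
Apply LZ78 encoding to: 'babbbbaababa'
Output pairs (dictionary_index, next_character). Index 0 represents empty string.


LZ78 encoding steps:
Dictionary: {0: ''}
Step 1: w='' (idx 0), next='b' -> output (0, 'b'), add 'b' as idx 1
Step 2: w='' (idx 0), next='a' -> output (0, 'a'), add 'a' as idx 2
Step 3: w='b' (idx 1), next='b' -> output (1, 'b'), add 'bb' as idx 3
Step 4: w='bb' (idx 3), next='a' -> output (3, 'a'), add 'bba' as idx 4
Step 5: w='a' (idx 2), next='b' -> output (2, 'b'), add 'ab' as idx 5
Step 6: w='ab' (idx 5), next='a' -> output (5, 'a'), add 'aba' as idx 6


Encoded: [(0, 'b'), (0, 'a'), (1, 'b'), (3, 'a'), (2, 'b'), (5, 'a')]


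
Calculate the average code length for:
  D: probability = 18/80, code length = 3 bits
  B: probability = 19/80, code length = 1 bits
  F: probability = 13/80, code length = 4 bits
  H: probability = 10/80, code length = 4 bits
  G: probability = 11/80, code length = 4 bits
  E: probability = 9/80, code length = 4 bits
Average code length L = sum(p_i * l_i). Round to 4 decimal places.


Weighted contributions p_i * l_i:
  D: (18/80) * 3 = 54/80
  B: (19/80) * 1 = 19/80
  F: (13/80) * 4 = 52/80
  H: (10/80) * 4 = 40/80
  G: (11/80) * 4 = 44/80
  E: (9/80) * 4 = 36/80
Sum = (54 + 19 + 52 + 40 + 44 + 36)/80 = 245/80

L = 245/80 = 3.0625 bits/symbol


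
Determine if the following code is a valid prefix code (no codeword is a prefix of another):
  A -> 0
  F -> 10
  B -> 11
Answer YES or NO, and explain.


Checking each pair (does one codeword prefix another?):
  A='0' vs F='10': no prefix
  A='0' vs B='11': no prefix
  F='10' vs A='0': no prefix
  F='10' vs B='11': no prefix
  B='11' vs A='0': no prefix
  B='11' vs F='10': no prefix
No violation found over all pairs.

YES -- this is a valid prefix code. No codeword is a prefix of any other codeword.


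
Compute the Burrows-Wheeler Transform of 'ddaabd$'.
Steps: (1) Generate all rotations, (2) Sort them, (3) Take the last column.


Rotations (sorted):
  0: $ddaabd -> last char: d
  1: aabd$dd -> last char: d
  2: abd$dda -> last char: a
  3: bd$ddaa -> last char: a
  4: d$ddaab -> last char: b
  5: daabd$d -> last char: d
  6: ddaabd$ -> last char: $


BWT = ddaabd$


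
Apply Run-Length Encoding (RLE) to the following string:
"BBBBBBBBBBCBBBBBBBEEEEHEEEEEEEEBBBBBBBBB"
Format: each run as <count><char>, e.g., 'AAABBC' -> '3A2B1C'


Scanning runs left to right:
  i=0: run of 'B' x 10 -> '10B'
  i=10: run of 'C' x 1 -> '1C'
  i=11: run of 'B' x 7 -> '7B'
  i=18: run of 'E' x 4 -> '4E'
  i=22: run of 'H' x 1 -> '1H'
  i=23: run of 'E' x 8 -> '8E'
  i=31: run of 'B' x 9 -> '9B'

RLE = 10B1C7B4E1H8E9B


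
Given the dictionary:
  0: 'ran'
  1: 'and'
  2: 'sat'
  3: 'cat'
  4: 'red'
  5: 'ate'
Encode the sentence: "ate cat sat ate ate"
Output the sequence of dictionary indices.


Look up each word in the dictionary:
  'ate' -> 5
  'cat' -> 3
  'sat' -> 2
  'ate' -> 5
  'ate' -> 5

Encoded: [5, 3, 2, 5, 5]


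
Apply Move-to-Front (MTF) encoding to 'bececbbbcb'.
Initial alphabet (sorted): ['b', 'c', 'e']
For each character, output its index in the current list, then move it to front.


MTF encoding:
'b': index 0 in ['b', 'c', 'e'] -> ['b', 'c', 'e']
'e': index 2 in ['b', 'c', 'e'] -> ['e', 'b', 'c']
'c': index 2 in ['e', 'b', 'c'] -> ['c', 'e', 'b']
'e': index 1 in ['c', 'e', 'b'] -> ['e', 'c', 'b']
'c': index 1 in ['e', 'c', 'b'] -> ['c', 'e', 'b']
'b': index 2 in ['c', 'e', 'b'] -> ['b', 'c', 'e']
'b': index 0 in ['b', 'c', 'e'] -> ['b', 'c', 'e']
'b': index 0 in ['b', 'c', 'e'] -> ['b', 'c', 'e']
'c': index 1 in ['b', 'c', 'e'] -> ['c', 'b', 'e']
'b': index 1 in ['c', 'b', 'e'] -> ['b', 'c', 'e']


Output: [0, 2, 2, 1, 1, 2, 0, 0, 1, 1]


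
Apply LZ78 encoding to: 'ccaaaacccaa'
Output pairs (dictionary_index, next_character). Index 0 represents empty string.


LZ78 encoding steps:
Dictionary: {0: ''}
Step 1: w='' (idx 0), next='c' -> output (0, 'c'), add 'c' as idx 1
Step 2: w='c' (idx 1), next='a' -> output (1, 'a'), add 'ca' as idx 2
Step 3: w='' (idx 0), next='a' -> output (0, 'a'), add 'a' as idx 3
Step 4: w='a' (idx 3), next='a' -> output (3, 'a'), add 'aa' as idx 4
Step 5: w='c' (idx 1), next='c' -> output (1, 'c'), add 'cc' as idx 5
Step 6: w='ca' (idx 2), next='a' -> output (2, 'a'), add 'caa' as idx 6


Encoded: [(0, 'c'), (1, 'a'), (0, 'a'), (3, 'a'), (1, 'c'), (2, 'a')]


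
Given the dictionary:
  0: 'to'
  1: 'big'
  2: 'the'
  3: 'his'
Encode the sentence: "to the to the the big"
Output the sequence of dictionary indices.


Look up each word in the dictionary:
  'to' -> 0
  'the' -> 2
  'to' -> 0
  'the' -> 2
  'the' -> 2
  'big' -> 1

Encoded: [0, 2, 0, 2, 2, 1]


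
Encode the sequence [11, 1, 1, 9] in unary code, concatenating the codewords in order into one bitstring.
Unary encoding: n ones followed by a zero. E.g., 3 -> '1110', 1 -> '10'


Encode each number as n ones followed by a terminating 0:
  11 -> 111111111110 (12 bits)
  1 -> 10 (2 bits)
  1 -> 10 (2 bits)
  9 -> 1111111110 (10 bits)
Total length = 12 + 2 + 2 + 10 = 26 bits.

Unary([11, 1, 1, 9]) = 11111111111010101111111110 (26 bits)


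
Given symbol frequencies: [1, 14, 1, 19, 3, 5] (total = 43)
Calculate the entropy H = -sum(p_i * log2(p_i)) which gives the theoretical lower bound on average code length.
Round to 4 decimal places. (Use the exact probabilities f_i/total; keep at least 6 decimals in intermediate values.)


Per-symbol terms -p_i * log2(p_i) with p_i = f_i/43:
  p = 1/43 = 0.023256: log2(p) = -5.426265, -p*log2(p) = 0.126192
  p = 14/43 = 0.325581: log2(p) = -1.618910, -p*log2(p) = 0.527087
  p = 1/43 = 0.023256: log2(p) = -5.426265, -p*log2(p) = 0.126192
  p = 19/43 = 0.441860: log2(p) = -1.178337, -p*log2(p) = 0.520661
  p = 3/43 = 0.069767: log2(p) = -3.841302, -p*log2(p) = 0.267998
  p = 5/43 = 0.116279: log2(p) = -3.104337, -p*log2(p) = 0.360969
H = 0.126192 + 0.527087 + 0.126192 + 0.520661 + 0.267998 + 0.360969 = 1.929099

H = 1.9291 bits/symbol


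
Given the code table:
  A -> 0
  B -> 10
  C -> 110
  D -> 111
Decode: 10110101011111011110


Decoding:
10 -> B
110 -> C
10 -> B
10 -> B
111 -> D
110 -> C
111 -> D
10 -> B


Result: BCBBDCDB


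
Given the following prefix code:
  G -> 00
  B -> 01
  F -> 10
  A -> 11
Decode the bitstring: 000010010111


Decoding step by step:
Bits 00 -> G
Bits 00 -> G
Bits 10 -> F
Bits 01 -> B
Bits 01 -> B
Bits 11 -> A


Decoded message: GGFBBA


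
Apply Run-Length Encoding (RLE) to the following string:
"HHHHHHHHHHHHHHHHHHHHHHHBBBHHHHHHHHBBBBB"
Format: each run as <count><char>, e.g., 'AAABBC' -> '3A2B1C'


Scanning runs left to right:
  i=0: run of 'H' x 23 -> '23H'
  i=23: run of 'B' x 3 -> '3B'
  i=26: run of 'H' x 8 -> '8H'
  i=34: run of 'B' x 5 -> '5B'

RLE = 23H3B8H5B


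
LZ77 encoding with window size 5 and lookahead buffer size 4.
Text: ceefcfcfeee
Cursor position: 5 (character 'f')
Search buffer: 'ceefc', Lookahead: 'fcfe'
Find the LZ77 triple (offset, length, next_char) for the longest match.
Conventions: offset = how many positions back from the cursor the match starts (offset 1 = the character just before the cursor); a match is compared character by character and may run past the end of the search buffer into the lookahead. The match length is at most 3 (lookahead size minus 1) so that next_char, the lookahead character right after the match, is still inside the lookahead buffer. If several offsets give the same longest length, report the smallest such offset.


Try each offset into the search buffer:
  offset=1 (pos 4, char 'c'): match length 0
  offset=2 (pos 3, char 'f'): match length 3
  offset=3 (pos 2, char 'e'): match length 0
  offset=4 (pos 1, char 'e'): match length 0
  offset=5 (pos 0, char 'c'): match length 0
Longest match has length 3 at offset 2.
next_char = character at position 5 + 3 = 8 -> 'e'

Best match: offset=2, length=3 (matching 'fcf' starting at position 3)
LZ77 triple: (2, 3, 'e')


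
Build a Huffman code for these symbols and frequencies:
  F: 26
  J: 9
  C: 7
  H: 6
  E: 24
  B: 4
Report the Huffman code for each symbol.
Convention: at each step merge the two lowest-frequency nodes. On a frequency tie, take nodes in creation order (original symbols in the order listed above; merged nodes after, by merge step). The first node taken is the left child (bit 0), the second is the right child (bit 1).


Huffman tree construction:
Step 1: Merge B(4) + H(6) = 10
Step 2: Merge C(7) + J(9) = 16
Step 3: Merge (B+H)(10) + (C+J)(16) = 26
Step 4: Merge E(24) + F(26) = 50
Step 5: Merge ((B+H)+(C+J))(26) + (E+F)(50) = 76
Read each symbol's code off the tree from the root (left child = 0, right child = 1).

Codes:
  F: 11 (length 2)
  J: 011 (length 3)
  C: 010 (length 3)
  H: 001 (length 3)
  E: 10 (length 2)
  B: 000 (length 3)
Average code length: 178/76 = 2.3421 bits/symbol


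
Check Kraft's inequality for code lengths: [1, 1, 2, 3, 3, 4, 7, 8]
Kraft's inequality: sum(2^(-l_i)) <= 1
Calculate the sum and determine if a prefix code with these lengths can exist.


Sum = 2^(-1) + 2^(-1) + 2^(-2) + 2^(-3) + 2^(-3) + 2^(-4) + 2^(-7) + 2^(-8)
    = 0.5 + 0.5 + 0.25 + 0.125 + 0.125 + 0.0625 + 0.0078125 + 0.00390625
    = 403/256 = 1.57421875
Since 1.57421875 > 1, Kraft's inequality is NOT satisfied.
A prefix code with these lengths CANNOT exist.

Kraft sum = 1.57421875. Not satisfied.


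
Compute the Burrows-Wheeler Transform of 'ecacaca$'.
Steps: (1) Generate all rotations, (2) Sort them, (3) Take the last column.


Rotations (sorted):
  0: $ecacaca -> last char: a
  1: a$ecacac -> last char: c
  2: aca$ecac -> last char: c
  3: acaca$ec -> last char: c
  4: ca$ecaca -> last char: a
  5: caca$eca -> last char: a
  6: cacaca$e -> last char: e
  7: ecacaca$ -> last char: $


BWT = acccaae$


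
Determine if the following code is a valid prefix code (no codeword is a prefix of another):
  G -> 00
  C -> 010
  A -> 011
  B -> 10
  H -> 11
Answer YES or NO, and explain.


Checking each pair (does one codeword prefix another?):
  G='00' vs C='010': no prefix
  G='00' vs A='011': no prefix
  G='00' vs B='10': no prefix
  G='00' vs H='11': no prefix
  C='010' vs G='00': no prefix
  C='010' vs A='011': no prefix
  C='010' vs B='10': no prefix
  C='010' vs H='11': no prefix
  A='011' vs G='00': no prefix
  A='011' vs C='010': no prefix
  A='011' vs B='10': no prefix
  A='011' vs H='11': no prefix
  B='10' vs G='00': no prefix
  B='10' vs C='010': no prefix
  B='10' vs A='011': no prefix
  B='10' vs H='11': no prefix
  H='11' vs G='00': no prefix
  H='11' vs C='010': no prefix
  H='11' vs A='011': no prefix
  H='11' vs B='10': no prefix
No violation found over all pairs.

YES -- this is a valid prefix code. No codeword is a prefix of any other codeword.


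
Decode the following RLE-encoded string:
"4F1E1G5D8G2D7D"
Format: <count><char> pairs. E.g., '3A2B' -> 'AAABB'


Expanding each <count><char> pair:
  4F -> 'FFFF'
  1E -> 'E'
  1G -> 'G'
  5D -> 'DDDDD'
  8G -> 'GGGGGGGG'
  2D -> 'DD'
  7D -> 'DDDDDDD'

Decoded = FFFFEGDDDDDGGGGGGGGDDDDDDDDD


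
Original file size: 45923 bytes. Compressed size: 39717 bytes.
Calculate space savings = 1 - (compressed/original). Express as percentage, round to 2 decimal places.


ratio = compressed/original = 39717/45923 = 0.864861
savings = 1 - ratio = 1 - 0.864861 = 0.135139
as a percentage: 0.135139 * 100 = 13.51%

Space savings = 1 - 39717/45923 = 13.51%


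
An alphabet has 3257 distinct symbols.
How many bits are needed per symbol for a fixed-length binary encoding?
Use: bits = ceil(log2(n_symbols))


log2(3257) = 11.6693
Bracket: 2^11 = 2048 < 3257 <= 2^12 = 4096
So ceil(log2(3257)) = 12

bits = ceil(log2(3257)) = ceil(11.6693) = 12 bits


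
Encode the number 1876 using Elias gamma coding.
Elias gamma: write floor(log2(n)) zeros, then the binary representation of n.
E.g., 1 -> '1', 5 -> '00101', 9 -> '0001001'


num_bits = floor(log2(1876)) + 1 = 11
leading_zeros = num_bits - 1 = 10
binary(1876) = 11101010100

Elias gamma(1876) = '0000000000' + '11101010100' = 000000000011101010100 (21 bits)


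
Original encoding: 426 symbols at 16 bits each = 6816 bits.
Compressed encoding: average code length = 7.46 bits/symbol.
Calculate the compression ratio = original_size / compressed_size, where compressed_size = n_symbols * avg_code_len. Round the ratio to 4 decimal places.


original_size = n_symbols * orig_bits = 426 * 16 = 6816 bits
compressed_size = n_symbols * avg_code_len = 426 * 7.46 = 3177.96 bits
ratio = original_size / compressed_size = 6816 / 3177.96 = 2.1448

Compression ratio = 2.1448


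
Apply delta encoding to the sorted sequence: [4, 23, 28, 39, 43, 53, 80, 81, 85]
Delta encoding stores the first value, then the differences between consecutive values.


First value: 4
Deltas:
  23 - 4 = 19
  28 - 23 = 5
  39 - 28 = 11
  43 - 39 = 4
  53 - 43 = 10
  80 - 53 = 27
  81 - 80 = 1
  85 - 81 = 4


Delta encoded: [4, 19, 5, 11, 4, 10, 27, 1, 4]


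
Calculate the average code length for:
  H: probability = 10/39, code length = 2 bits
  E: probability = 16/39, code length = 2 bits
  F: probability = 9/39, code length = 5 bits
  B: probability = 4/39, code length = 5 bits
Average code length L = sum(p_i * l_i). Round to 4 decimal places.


Weighted contributions p_i * l_i:
  H: (10/39) * 2 = 20/39
  E: (16/39) * 2 = 32/39
  F: (9/39) * 5 = 45/39
  B: (4/39) * 5 = 20/39
Sum = (20 + 32 + 45 + 20)/39 = 117/39

L = 117/39 = 3.0000 bits/symbol


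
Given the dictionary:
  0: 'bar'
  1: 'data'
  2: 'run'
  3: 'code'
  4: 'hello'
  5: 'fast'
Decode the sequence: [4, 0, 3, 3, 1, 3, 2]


Look up each index in the dictionary:
  4 -> 'hello'
  0 -> 'bar'
  3 -> 'code'
  3 -> 'code'
  1 -> 'data'
  3 -> 'code'
  2 -> 'run'

Decoded: "hello bar code code data code run"


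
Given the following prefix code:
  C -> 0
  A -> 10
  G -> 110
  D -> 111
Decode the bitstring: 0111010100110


Decoding step by step:
Bits 0 -> C
Bits 111 -> D
Bits 0 -> C
Bits 10 -> A
Bits 10 -> A
Bits 0 -> C
Bits 110 -> G


Decoded message: CDCAACG


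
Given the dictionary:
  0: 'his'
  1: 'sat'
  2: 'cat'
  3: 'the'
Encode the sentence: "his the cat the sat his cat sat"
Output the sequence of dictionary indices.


Look up each word in the dictionary:
  'his' -> 0
  'the' -> 3
  'cat' -> 2
  'the' -> 3
  'sat' -> 1
  'his' -> 0
  'cat' -> 2
  'sat' -> 1

Encoded: [0, 3, 2, 3, 1, 0, 2, 1]


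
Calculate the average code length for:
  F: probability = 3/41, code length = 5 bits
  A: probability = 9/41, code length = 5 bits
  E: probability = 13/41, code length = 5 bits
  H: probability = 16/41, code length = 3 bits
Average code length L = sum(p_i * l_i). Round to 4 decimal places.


Weighted contributions p_i * l_i:
  F: (3/41) * 5 = 15/41
  A: (9/41) * 5 = 45/41
  E: (13/41) * 5 = 65/41
  H: (16/41) * 3 = 48/41
Sum = (15 + 45 + 65 + 48)/41 = 173/41

L = 173/41 = 4.2195 bits/symbol


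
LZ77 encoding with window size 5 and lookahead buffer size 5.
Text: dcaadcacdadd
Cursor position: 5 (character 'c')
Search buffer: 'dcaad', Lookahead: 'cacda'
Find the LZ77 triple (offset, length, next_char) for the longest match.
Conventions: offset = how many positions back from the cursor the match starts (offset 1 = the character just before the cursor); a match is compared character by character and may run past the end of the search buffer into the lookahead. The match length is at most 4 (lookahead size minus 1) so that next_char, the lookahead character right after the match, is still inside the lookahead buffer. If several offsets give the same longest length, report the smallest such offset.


Try each offset into the search buffer:
  offset=1 (pos 4, char 'd'): match length 0
  offset=2 (pos 3, char 'a'): match length 0
  offset=3 (pos 2, char 'a'): match length 0
  offset=4 (pos 1, char 'c'): match length 2
  offset=5 (pos 0, char 'd'): match length 0
Longest match has length 2 at offset 4.
next_char = character at position 5 + 2 = 7 -> 'c'

Best match: offset=4, length=2 (matching 'ca' starting at position 1)
LZ77 triple: (4, 2, 'c')


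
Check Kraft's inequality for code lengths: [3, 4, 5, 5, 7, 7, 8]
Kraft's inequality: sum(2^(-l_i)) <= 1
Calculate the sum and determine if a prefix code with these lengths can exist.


Sum = 2^(-3) + 2^(-4) + 2^(-5) + 2^(-5) + 2^(-7) + 2^(-7) + 2^(-8)
    = 0.125 + 0.0625 + 0.03125 + 0.03125 + 0.0078125 + 0.0078125 + 0.00390625
    = 69/256 = 0.26953125
Since 0.26953125 <= 1, Kraft's inequality IS satisfied.
A prefix code with these lengths CAN exist.

Kraft sum = 0.26953125. Satisfied.


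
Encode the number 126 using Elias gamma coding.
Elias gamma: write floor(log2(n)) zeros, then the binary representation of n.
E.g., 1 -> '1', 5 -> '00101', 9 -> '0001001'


num_bits = floor(log2(126)) + 1 = 7
leading_zeros = num_bits - 1 = 6
binary(126) = 1111110

Elias gamma(126) = '000000' + '1111110' = 0000001111110 (13 bits)


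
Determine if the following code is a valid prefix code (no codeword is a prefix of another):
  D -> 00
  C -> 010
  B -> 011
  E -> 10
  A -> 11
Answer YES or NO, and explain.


Checking each pair (does one codeword prefix another?):
  D='00' vs C='010': no prefix
  D='00' vs B='011': no prefix
  D='00' vs E='10': no prefix
  D='00' vs A='11': no prefix
  C='010' vs D='00': no prefix
  C='010' vs B='011': no prefix
  C='010' vs E='10': no prefix
  C='010' vs A='11': no prefix
  B='011' vs D='00': no prefix
  B='011' vs C='010': no prefix
  B='011' vs E='10': no prefix
  B='011' vs A='11': no prefix
  E='10' vs D='00': no prefix
  E='10' vs C='010': no prefix
  E='10' vs B='011': no prefix
  E='10' vs A='11': no prefix
  A='11' vs D='00': no prefix
  A='11' vs C='010': no prefix
  A='11' vs B='011': no prefix
  A='11' vs E='10': no prefix
No violation found over all pairs.

YES -- this is a valid prefix code. No codeword is a prefix of any other codeword.


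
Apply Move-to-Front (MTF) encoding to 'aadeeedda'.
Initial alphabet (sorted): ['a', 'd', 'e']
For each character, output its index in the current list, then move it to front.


MTF encoding:
'a': index 0 in ['a', 'd', 'e'] -> ['a', 'd', 'e']
'a': index 0 in ['a', 'd', 'e'] -> ['a', 'd', 'e']
'd': index 1 in ['a', 'd', 'e'] -> ['d', 'a', 'e']
'e': index 2 in ['d', 'a', 'e'] -> ['e', 'd', 'a']
'e': index 0 in ['e', 'd', 'a'] -> ['e', 'd', 'a']
'e': index 0 in ['e', 'd', 'a'] -> ['e', 'd', 'a']
'd': index 1 in ['e', 'd', 'a'] -> ['d', 'e', 'a']
'd': index 0 in ['d', 'e', 'a'] -> ['d', 'e', 'a']
'a': index 2 in ['d', 'e', 'a'] -> ['a', 'd', 'e']


Output: [0, 0, 1, 2, 0, 0, 1, 0, 2]


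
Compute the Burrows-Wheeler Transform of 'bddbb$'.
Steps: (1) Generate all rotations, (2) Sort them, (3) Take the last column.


Rotations (sorted):
  0: $bddbb -> last char: b
  1: b$bddb -> last char: b
  2: bb$bdd -> last char: d
  3: bddbb$ -> last char: $
  4: dbb$bd -> last char: d
  5: ddbb$b -> last char: b


BWT = bbd$db


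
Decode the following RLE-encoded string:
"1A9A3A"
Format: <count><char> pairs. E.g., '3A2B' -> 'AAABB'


Expanding each <count><char> pair:
  1A -> 'A'
  9A -> 'AAAAAAAAA'
  3A -> 'AAA'

Decoded = AAAAAAAAAAAAA


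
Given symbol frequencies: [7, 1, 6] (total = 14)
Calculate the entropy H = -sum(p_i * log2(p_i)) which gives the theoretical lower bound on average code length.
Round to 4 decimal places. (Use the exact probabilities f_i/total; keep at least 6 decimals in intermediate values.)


Per-symbol terms -p_i * log2(p_i) with p_i = f_i/14:
  p = 7/14 = 0.500000: log2(p) = -1.000000, -p*log2(p) = 0.500000
  p = 1/14 = 0.071429: log2(p) = -3.807355, -p*log2(p) = 0.271954
  p = 6/14 = 0.428571: log2(p) = -1.222392, -p*log2(p) = 0.523882
H = 0.500000 + 0.271954 + 0.523882 = 1.295836

H = 1.2958 bits/symbol


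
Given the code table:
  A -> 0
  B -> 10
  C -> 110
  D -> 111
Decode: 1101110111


Decoding:
110 -> C
111 -> D
0 -> A
111 -> D


Result: CDAD


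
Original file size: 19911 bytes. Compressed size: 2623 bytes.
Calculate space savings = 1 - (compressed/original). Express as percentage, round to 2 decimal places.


ratio = compressed/original = 2623/19911 = 0.131736
savings = 1 - ratio = 1 - 0.131736 = 0.868264
as a percentage: 0.868264 * 100 = 86.83%

Space savings = 1 - 2623/19911 = 86.83%


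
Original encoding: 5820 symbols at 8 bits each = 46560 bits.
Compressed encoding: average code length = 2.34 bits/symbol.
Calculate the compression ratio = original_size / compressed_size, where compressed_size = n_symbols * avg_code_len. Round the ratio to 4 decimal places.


original_size = n_symbols * orig_bits = 5820 * 8 = 46560 bits
compressed_size = n_symbols * avg_code_len = 5820 * 2.34 = 13618.8 bits
ratio = original_size / compressed_size = 46560 / 13618.8 = 3.4188

Compression ratio = 3.4188


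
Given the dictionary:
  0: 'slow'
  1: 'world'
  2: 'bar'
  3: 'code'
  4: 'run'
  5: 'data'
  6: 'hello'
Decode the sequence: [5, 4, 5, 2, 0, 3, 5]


Look up each index in the dictionary:
  5 -> 'data'
  4 -> 'run'
  5 -> 'data'
  2 -> 'bar'
  0 -> 'slow'
  3 -> 'code'
  5 -> 'data'

Decoded: "data run data bar slow code data"


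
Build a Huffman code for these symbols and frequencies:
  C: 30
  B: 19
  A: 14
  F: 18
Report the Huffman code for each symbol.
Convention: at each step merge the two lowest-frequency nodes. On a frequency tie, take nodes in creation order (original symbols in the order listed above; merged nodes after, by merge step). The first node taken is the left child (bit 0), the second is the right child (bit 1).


Huffman tree construction:
Step 1: Merge A(14) + F(18) = 32
Step 2: Merge B(19) + C(30) = 49
Step 3: Merge (A+F)(32) + (B+C)(49) = 81
Read each symbol's code off the tree from the root (left child = 0, right child = 1).

Codes:
  C: 11 (length 2)
  B: 10 (length 2)
  A: 00 (length 2)
  F: 01 (length 2)
Average code length: 162/81 = 2.0000 bits/symbol


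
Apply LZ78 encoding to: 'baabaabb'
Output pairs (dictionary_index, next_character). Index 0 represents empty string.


LZ78 encoding steps:
Dictionary: {0: ''}
Step 1: w='' (idx 0), next='b' -> output (0, 'b'), add 'b' as idx 1
Step 2: w='' (idx 0), next='a' -> output (0, 'a'), add 'a' as idx 2
Step 3: w='a' (idx 2), next='b' -> output (2, 'b'), add 'ab' as idx 3
Step 4: w='a' (idx 2), next='a' -> output (2, 'a'), add 'aa' as idx 4
Step 5: w='b' (idx 1), next='b' -> output (1, 'b'), add 'bb' as idx 5


Encoded: [(0, 'b'), (0, 'a'), (2, 'b'), (2, 'a'), (1, 'b')]


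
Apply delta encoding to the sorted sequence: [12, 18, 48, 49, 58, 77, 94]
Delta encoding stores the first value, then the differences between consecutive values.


First value: 12
Deltas:
  18 - 12 = 6
  48 - 18 = 30
  49 - 48 = 1
  58 - 49 = 9
  77 - 58 = 19
  94 - 77 = 17


Delta encoded: [12, 6, 30, 1, 9, 19, 17]


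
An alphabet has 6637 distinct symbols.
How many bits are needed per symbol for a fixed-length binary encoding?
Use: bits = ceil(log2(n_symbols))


log2(6637) = 12.6963
Bracket: 2^12 = 4096 < 6637 <= 2^13 = 8192
So ceil(log2(6637)) = 13

bits = ceil(log2(6637)) = ceil(12.6963) = 13 bits


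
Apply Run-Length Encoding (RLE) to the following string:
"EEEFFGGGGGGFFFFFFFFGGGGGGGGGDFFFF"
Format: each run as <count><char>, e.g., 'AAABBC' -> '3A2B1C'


Scanning runs left to right:
  i=0: run of 'E' x 3 -> '3E'
  i=3: run of 'F' x 2 -> '2F'
  i=5: run of 'G' x 6 -> '6G'
  i=11: run of 'F' x 8 -> '8F'
  i=19: run of 'G' x 9 -> '9G'
  i=28: run of 'D' x 1 -> '1D'
  i=29: run of 'F' x 4 -> '4F'

RLE = 3E2F6G8F9G1D4F


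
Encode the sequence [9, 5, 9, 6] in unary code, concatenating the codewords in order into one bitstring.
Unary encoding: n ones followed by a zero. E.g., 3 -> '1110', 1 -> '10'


Encode each number as n ones followed by a terminating 0:
  9 -> 1111111110 (10 bits)
  5 -> 111110 (6 bits)
  9 -> 1111111110 (10 bits)
  6 -> 1111110 (7 bits)
Total length = 10 + 6 + 10 + 7 = 33 bits.

Unary([9, 5, 9, 6]) = 111111111011111011111111101111110 (33 bits)


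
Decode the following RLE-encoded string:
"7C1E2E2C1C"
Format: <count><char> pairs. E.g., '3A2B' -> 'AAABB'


Expanding each <count><char> pair:
  7C -> 'CCCCCCC'
  1E -> 'E'
  2E -> 'EE'
  2C -> 'CC'
  1C -> 'C'

Decoded = CCCCCCCEEECCC


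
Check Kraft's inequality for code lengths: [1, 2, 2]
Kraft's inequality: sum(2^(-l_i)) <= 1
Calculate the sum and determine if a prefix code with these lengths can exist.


Sum = 2^(-1) + 2^(-2) + 2^(-2)
    = 0.5 + 0.25 + 0.25
    = 4/4 = 1.0
Since 1.0 <= 1, Kraft's inequality IS satisfied.
A prefix code with these lengths CAN exist.

Kraft sum = 1.0. Satisfied.


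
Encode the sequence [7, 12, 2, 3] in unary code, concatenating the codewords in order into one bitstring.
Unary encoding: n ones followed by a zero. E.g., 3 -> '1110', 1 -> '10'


Encode each number as n ones followed by a terminating 0:
  7 -> 11111110 (8 bits)
  12 -> 1111111111110 (13 bits)
  2 -> 110 (3 bits)
  3 -> 1110 (4 bits)
Total length = 8 + 13 + 3 + 4 = 28 bits.

Unary([7, 12, 2, 3]) = 1111111011111111111101101110 (28 bits)


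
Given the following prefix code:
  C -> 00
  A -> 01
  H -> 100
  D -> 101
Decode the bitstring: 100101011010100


Decoding step by step:
Bits 100 -> H
Bits 101 -> D
Bits 01 -> A
Bits 101 -> D
Bits 01 -> A
Bits 00 -> C


Decoded message: HDADAC


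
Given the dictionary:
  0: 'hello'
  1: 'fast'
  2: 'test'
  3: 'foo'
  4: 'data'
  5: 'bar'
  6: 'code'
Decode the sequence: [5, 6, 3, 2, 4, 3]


Look up each index in the dictionary:
  5 -> 'bar'
  6 -> 'code'
  3 -> 'foo'
  2 -> 'test'
  4 -> 'data'
  3 -> 'foo'

Decoded: "bar code foo test data foo"


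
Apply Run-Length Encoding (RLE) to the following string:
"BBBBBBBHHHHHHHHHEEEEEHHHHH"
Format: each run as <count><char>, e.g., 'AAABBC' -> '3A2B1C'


Scanning runs left to right:
  i=0: run of 'B' x 7 -> '7B'
  i=7: run of 'H' x 9 -> '9H'
  i=16: run of 'E' x 5 -> '5E'
  i=21: run of 'H' x 5 -> '5H'

RLE = 7B9H5E5H


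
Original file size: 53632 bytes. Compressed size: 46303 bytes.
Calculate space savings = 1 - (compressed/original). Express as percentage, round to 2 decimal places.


ratio = compressed/original = 46303/53632 = 0.863347
savings = 1 - ratio = 1 - 0.863347 = 0.136653
as a percentage: 0.136653 * 100 = 13.67%

Space savings = 1 - 46303/53632 = 13.67%


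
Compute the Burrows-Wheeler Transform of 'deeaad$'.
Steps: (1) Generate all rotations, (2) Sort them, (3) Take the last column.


Rotations (sorted):
  0: $deeaad -> last char: d
  1: aad$dee -> last char: e
  2: ad$deea -> last char: a
  3: d$deeaa -> last char: a
  4: deeaad$ -> last char: $
  5: eaad$de -> last char: e
  6: eeaad$d -> last char: d


BWT = deaa$ed
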